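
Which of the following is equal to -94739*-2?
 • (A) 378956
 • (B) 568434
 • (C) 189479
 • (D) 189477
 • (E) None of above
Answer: E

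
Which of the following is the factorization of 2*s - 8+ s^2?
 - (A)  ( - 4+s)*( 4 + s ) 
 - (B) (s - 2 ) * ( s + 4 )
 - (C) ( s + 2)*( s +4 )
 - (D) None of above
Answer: B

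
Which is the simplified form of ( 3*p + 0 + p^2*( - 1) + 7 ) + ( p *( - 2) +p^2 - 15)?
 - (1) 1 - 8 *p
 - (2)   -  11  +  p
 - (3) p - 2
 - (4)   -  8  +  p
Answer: 4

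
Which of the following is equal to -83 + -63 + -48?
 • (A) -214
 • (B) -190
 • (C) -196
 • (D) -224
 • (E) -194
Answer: E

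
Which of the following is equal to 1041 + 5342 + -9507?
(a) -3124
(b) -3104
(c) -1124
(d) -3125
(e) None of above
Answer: a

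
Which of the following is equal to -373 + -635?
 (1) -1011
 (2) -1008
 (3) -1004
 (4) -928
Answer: 2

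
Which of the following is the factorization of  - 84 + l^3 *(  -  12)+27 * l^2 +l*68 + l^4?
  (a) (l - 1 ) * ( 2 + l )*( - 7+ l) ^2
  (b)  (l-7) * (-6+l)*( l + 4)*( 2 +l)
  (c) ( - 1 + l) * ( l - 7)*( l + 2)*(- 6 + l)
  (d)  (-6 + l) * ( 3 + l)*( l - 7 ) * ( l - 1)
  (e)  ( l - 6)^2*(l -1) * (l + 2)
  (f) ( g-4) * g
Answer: c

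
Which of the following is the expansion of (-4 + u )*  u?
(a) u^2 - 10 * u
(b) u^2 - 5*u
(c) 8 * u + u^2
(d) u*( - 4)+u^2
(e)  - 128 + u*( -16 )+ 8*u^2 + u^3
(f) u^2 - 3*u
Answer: d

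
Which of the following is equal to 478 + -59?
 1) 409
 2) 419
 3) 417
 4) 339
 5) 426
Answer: 2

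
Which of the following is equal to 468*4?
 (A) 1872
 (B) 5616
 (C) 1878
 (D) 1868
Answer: A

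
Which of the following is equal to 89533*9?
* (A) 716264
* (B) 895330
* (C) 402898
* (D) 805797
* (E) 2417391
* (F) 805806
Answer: D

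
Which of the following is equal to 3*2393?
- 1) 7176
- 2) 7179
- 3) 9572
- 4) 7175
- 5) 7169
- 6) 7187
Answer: 2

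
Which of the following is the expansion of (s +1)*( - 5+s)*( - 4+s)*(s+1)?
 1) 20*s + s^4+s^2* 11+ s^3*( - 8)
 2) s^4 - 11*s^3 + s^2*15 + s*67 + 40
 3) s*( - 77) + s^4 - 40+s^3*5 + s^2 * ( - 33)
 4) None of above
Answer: 4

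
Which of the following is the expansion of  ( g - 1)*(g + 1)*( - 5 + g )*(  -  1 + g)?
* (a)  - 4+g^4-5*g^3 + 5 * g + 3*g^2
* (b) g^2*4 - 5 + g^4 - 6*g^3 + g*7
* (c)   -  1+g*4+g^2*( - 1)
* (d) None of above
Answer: d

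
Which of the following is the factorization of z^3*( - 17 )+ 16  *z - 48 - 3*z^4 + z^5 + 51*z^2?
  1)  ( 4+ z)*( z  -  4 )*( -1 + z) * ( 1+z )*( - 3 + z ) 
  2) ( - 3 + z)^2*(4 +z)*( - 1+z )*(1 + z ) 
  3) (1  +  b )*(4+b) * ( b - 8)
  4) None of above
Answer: 1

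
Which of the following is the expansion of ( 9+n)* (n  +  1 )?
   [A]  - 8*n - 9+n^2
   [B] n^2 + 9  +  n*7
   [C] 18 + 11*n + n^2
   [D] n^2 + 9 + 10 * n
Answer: D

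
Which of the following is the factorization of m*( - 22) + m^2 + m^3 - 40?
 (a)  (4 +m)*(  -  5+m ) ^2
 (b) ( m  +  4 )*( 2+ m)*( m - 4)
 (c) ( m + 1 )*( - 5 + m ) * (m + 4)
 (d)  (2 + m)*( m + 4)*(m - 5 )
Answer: d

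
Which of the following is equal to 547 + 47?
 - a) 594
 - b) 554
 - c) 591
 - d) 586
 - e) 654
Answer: a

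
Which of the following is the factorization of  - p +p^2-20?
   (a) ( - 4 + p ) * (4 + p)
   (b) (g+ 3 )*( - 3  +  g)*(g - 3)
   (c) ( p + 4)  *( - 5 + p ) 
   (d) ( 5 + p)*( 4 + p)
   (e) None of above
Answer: c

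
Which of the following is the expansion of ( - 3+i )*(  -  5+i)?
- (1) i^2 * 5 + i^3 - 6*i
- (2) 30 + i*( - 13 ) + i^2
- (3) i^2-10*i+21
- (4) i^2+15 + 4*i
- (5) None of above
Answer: 5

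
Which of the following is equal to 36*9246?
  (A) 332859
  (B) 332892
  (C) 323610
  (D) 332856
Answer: D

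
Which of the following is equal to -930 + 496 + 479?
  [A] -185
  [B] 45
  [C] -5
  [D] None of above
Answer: B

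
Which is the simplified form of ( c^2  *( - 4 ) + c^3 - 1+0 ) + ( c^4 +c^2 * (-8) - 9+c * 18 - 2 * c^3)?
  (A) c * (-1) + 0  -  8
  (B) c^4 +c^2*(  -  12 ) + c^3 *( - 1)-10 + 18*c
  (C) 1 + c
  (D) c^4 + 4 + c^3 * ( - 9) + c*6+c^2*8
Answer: B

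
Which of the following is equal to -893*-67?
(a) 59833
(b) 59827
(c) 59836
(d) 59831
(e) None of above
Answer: d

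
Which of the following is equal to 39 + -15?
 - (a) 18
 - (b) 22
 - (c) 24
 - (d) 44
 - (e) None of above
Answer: c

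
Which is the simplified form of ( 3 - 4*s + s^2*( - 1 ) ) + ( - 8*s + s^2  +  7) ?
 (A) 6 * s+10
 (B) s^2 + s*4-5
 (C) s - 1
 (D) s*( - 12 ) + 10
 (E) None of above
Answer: D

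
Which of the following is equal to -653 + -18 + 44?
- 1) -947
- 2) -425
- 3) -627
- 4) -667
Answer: 3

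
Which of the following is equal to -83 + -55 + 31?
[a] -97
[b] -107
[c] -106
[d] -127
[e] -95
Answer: b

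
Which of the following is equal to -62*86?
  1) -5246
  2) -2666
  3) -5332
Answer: 3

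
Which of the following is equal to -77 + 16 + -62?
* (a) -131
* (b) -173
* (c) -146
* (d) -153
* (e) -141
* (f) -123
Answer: f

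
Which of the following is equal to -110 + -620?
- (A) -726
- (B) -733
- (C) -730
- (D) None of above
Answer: C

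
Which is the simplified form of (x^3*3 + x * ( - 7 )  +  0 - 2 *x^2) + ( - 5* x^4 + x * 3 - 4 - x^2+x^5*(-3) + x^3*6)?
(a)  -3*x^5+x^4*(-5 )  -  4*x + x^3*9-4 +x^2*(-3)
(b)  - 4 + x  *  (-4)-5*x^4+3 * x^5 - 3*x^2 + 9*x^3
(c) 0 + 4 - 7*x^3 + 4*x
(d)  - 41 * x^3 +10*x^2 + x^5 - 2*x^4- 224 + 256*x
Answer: a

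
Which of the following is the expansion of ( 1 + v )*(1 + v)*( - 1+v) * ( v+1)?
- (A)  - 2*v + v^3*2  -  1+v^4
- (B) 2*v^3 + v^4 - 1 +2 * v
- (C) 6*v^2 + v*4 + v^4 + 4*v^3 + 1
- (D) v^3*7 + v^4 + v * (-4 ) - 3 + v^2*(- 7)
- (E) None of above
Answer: A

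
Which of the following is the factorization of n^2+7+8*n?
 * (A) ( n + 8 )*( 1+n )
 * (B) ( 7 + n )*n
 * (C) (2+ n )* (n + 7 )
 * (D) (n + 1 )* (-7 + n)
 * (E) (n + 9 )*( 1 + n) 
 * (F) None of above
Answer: F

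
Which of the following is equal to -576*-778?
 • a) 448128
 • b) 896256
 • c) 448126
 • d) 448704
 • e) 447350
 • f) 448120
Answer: a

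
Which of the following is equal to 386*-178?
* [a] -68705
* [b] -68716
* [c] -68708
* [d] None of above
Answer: c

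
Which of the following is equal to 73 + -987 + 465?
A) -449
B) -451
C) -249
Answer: A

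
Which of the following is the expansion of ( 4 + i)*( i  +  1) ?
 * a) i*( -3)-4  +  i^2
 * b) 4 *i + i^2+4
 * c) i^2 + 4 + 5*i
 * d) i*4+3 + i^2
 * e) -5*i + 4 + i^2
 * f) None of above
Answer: c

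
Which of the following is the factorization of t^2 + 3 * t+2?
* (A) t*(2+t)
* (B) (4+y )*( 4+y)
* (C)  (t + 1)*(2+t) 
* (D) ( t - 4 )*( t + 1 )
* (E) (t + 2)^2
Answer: C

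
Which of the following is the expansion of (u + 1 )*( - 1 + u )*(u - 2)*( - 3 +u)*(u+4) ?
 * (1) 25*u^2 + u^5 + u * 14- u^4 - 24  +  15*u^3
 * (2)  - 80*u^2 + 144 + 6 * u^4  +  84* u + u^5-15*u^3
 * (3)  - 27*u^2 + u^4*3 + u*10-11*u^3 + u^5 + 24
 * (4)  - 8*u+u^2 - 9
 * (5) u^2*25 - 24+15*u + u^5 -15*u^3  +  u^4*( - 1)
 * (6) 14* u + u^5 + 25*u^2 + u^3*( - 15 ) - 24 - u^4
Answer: 6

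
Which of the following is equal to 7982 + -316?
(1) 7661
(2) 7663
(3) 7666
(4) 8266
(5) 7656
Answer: 3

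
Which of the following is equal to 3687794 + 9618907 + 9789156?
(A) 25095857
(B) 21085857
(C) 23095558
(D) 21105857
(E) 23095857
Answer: E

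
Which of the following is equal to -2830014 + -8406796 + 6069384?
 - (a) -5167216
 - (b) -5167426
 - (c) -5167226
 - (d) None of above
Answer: b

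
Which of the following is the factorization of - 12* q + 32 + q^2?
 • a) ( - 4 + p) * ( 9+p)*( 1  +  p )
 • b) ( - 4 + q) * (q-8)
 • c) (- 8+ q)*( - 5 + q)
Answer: b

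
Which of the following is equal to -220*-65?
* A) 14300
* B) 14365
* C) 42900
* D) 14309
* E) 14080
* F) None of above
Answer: A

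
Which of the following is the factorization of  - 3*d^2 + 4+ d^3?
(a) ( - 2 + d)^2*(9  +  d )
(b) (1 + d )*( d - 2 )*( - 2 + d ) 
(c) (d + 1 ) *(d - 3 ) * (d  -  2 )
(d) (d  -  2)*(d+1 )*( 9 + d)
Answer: b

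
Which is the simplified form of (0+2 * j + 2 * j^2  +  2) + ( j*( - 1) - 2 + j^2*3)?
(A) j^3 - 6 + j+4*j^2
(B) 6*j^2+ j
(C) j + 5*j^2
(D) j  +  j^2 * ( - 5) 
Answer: C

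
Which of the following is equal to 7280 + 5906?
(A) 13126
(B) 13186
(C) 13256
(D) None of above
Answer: B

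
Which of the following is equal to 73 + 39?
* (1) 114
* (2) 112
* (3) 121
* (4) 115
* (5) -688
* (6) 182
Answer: 2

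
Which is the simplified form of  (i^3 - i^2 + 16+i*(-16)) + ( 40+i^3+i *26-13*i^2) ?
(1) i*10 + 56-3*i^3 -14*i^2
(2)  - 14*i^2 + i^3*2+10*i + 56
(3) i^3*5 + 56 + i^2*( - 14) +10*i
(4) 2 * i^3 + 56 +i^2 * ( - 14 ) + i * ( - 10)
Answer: 2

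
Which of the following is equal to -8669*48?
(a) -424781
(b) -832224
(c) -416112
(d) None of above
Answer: c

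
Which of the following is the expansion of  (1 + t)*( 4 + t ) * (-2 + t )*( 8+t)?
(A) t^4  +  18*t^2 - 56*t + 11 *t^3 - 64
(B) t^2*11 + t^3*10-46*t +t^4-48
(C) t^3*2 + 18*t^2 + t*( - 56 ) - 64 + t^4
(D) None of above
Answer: A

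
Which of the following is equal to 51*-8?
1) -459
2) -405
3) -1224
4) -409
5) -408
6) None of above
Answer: 5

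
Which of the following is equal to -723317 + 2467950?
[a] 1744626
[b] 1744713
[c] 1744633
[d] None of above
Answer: c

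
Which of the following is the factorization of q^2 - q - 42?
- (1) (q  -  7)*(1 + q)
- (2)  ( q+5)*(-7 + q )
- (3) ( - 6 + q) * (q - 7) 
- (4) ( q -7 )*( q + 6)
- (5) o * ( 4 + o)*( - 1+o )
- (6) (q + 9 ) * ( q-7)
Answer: 4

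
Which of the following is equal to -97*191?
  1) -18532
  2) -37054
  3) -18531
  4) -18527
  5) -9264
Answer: 4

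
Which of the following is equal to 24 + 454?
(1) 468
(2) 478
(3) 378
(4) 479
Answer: 2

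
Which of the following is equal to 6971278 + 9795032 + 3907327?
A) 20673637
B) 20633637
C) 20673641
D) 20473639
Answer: A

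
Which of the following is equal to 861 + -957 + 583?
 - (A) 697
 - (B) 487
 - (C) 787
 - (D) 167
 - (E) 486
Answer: B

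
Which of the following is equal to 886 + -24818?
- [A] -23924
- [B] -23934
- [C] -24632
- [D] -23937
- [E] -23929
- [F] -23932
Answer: F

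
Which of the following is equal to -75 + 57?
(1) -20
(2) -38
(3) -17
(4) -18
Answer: 4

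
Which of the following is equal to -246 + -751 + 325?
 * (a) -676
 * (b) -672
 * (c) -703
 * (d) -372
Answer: b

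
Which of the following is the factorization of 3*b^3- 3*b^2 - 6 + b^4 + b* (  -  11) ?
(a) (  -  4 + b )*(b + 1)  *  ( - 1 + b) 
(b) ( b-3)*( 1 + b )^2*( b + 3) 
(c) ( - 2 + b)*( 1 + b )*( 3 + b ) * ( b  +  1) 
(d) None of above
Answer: c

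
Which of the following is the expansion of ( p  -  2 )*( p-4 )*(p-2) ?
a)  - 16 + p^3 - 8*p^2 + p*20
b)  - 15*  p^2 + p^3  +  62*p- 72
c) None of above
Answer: a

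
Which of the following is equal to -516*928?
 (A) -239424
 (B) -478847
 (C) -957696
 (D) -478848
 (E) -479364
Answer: D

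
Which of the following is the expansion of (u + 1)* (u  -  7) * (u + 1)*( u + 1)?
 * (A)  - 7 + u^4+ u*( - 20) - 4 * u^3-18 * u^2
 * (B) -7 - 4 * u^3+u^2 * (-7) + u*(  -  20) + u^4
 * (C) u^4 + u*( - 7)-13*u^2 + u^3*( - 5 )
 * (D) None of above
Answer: A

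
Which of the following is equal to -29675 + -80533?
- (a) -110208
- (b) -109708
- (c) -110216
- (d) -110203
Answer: a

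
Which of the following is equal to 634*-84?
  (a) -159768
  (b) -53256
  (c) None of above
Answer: b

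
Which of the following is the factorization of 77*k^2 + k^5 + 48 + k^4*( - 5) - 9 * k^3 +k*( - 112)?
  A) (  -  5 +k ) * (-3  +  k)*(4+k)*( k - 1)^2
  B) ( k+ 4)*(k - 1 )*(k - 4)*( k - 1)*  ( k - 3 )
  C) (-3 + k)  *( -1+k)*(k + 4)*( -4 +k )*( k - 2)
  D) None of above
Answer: B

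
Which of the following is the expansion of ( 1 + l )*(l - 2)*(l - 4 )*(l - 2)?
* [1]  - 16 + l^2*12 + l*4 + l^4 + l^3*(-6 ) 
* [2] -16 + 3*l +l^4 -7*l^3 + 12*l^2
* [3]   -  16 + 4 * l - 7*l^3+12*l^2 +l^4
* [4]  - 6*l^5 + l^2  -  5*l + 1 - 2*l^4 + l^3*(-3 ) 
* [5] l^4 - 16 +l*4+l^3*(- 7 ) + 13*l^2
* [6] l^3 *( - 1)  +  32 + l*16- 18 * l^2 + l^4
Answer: 3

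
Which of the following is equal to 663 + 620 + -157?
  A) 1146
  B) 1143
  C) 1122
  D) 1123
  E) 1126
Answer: E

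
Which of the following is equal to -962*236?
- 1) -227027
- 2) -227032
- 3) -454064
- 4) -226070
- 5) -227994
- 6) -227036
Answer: 2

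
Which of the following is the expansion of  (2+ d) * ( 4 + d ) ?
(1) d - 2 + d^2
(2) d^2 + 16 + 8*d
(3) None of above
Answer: 3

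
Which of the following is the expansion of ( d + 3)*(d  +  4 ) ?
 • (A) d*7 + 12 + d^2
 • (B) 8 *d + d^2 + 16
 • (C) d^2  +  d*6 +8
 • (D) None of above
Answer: A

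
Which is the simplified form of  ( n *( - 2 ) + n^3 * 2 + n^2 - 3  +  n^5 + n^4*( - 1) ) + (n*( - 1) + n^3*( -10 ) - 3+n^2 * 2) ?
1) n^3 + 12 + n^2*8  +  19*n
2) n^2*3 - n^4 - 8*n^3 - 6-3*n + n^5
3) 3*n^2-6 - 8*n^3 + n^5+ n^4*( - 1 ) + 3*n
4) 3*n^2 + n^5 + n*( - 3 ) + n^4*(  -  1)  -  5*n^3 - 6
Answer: 2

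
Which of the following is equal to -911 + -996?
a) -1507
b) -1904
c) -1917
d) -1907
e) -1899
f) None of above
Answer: d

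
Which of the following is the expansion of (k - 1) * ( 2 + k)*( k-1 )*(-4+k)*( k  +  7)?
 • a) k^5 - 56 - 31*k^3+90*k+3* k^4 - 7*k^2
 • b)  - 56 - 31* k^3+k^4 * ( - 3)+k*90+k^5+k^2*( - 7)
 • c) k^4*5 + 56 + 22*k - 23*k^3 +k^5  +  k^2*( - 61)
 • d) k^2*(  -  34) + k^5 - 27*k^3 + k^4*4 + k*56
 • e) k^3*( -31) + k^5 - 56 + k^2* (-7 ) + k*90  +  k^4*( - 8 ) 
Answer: a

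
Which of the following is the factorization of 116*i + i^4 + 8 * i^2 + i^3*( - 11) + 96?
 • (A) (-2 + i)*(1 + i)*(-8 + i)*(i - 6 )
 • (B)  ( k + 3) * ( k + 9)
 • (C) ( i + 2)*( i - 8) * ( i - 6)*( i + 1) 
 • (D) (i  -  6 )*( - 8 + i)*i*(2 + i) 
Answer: C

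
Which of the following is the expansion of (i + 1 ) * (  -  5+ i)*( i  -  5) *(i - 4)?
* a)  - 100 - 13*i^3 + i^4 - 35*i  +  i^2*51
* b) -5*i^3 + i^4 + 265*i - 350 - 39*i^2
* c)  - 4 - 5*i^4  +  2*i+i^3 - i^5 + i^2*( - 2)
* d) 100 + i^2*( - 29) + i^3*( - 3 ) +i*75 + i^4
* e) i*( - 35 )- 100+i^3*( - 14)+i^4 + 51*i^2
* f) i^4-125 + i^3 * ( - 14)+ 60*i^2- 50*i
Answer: a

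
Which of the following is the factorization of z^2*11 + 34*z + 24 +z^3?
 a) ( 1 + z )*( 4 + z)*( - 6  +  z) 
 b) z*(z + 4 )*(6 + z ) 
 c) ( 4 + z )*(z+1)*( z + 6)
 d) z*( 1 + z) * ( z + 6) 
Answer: c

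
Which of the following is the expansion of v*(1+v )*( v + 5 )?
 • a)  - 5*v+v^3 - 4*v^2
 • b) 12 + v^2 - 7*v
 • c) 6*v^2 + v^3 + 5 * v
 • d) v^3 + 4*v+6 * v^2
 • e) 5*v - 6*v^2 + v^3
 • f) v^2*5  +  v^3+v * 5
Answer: c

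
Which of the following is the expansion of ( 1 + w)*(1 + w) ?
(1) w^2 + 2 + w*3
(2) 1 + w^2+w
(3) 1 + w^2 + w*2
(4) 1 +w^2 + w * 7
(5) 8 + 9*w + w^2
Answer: 3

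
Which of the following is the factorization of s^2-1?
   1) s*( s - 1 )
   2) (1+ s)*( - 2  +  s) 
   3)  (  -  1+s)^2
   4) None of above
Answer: 4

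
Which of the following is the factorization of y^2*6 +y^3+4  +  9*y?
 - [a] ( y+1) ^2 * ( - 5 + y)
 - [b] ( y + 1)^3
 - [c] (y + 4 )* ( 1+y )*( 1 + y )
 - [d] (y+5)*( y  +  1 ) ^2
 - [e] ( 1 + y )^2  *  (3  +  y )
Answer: c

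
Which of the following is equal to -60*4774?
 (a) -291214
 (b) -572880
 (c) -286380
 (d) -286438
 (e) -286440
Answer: e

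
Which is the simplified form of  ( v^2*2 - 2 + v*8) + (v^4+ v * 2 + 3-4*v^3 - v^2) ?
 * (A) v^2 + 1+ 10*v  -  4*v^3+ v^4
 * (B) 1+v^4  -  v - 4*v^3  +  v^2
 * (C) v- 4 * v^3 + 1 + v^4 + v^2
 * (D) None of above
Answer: A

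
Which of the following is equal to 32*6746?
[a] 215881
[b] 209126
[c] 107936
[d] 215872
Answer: d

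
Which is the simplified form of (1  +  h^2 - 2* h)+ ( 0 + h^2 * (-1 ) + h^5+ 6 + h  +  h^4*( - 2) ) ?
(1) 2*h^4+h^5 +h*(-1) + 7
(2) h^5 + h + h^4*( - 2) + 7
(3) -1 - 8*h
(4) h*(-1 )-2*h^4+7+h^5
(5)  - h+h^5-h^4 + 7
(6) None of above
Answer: 4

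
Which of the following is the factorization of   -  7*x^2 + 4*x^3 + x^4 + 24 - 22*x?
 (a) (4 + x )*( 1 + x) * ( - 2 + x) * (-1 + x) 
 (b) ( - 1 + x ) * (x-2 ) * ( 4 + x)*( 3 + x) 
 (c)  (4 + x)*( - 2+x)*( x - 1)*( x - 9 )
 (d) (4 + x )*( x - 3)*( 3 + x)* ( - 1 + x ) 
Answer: b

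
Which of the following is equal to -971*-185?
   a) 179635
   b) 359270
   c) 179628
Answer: a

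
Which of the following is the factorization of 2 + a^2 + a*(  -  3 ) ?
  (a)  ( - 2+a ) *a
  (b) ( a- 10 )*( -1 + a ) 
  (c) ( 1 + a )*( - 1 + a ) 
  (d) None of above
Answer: d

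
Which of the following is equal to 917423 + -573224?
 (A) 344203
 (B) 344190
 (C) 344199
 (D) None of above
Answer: C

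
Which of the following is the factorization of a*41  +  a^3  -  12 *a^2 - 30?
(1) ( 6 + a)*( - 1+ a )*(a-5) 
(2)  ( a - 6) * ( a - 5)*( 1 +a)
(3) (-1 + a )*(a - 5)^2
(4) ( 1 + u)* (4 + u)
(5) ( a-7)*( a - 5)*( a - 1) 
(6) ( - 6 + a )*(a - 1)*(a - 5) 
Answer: 6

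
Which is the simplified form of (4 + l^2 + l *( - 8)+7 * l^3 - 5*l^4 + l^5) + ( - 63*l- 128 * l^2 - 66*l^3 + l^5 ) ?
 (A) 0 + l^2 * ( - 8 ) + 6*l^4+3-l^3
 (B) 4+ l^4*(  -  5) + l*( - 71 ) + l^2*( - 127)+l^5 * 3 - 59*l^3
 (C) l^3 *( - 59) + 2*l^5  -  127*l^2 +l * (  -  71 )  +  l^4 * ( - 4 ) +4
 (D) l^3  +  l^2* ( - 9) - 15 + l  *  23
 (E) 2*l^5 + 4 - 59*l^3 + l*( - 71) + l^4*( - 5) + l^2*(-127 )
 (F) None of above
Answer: E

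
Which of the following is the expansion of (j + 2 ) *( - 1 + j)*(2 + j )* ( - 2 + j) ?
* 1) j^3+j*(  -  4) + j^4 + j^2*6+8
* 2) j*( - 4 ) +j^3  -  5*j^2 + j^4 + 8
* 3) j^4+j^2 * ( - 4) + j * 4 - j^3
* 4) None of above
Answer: 4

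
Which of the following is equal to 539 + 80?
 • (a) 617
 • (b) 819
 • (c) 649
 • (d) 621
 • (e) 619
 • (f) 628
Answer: e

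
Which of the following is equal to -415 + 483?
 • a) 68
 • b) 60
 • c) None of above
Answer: a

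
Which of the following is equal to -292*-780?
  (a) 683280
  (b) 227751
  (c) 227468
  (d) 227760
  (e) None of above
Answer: d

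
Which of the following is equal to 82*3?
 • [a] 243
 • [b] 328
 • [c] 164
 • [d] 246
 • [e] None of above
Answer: d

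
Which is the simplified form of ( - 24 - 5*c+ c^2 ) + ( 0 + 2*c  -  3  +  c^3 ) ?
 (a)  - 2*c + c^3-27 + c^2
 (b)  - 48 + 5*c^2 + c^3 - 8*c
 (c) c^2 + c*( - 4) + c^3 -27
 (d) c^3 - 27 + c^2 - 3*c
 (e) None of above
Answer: d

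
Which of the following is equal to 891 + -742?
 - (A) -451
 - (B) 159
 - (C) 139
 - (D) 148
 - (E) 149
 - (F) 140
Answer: E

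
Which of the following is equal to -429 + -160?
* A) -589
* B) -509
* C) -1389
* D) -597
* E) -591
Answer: A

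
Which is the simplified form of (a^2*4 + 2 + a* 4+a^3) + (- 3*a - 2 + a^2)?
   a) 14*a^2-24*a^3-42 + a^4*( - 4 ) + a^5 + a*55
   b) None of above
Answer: b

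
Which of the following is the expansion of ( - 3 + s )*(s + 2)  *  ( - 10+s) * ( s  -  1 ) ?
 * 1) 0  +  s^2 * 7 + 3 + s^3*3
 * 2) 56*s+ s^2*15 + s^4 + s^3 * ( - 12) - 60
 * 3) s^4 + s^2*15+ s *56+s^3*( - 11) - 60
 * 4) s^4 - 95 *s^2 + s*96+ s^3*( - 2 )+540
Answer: 2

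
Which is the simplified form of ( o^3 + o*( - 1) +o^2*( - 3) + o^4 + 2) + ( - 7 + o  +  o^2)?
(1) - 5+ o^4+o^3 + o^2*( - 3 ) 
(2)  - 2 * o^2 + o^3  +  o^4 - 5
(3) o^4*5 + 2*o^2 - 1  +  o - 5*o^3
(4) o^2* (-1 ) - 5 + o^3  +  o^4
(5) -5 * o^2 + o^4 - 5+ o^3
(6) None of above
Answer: 2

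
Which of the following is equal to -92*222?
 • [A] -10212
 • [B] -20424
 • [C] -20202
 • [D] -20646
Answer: B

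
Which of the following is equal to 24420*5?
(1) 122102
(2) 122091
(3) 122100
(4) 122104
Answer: 3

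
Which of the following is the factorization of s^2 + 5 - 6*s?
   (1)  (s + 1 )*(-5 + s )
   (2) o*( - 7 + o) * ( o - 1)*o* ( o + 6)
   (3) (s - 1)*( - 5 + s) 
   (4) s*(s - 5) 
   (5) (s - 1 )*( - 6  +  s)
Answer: 3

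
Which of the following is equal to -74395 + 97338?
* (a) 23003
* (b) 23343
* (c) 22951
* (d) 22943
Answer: d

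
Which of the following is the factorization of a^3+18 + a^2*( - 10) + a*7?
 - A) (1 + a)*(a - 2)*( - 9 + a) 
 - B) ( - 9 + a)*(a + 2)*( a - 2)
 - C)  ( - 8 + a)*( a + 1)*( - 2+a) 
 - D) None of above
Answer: A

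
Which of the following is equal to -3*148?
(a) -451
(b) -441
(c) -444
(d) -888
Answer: c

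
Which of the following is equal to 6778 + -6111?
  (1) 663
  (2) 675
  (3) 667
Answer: 3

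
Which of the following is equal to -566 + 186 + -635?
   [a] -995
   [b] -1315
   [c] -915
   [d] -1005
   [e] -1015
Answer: e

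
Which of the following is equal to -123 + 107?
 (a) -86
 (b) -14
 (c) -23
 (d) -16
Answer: d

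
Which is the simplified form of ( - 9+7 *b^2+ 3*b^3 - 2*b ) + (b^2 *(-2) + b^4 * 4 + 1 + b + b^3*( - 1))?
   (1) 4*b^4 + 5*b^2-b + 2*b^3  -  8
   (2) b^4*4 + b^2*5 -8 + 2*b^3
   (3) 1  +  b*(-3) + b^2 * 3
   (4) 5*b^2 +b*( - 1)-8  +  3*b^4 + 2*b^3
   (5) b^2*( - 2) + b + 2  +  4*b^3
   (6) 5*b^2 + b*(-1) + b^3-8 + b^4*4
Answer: 1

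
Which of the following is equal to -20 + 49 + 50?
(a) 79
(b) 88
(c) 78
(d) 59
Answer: a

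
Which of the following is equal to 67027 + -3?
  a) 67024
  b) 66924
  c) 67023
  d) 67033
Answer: a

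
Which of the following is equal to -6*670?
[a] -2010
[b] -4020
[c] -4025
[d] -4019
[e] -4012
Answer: b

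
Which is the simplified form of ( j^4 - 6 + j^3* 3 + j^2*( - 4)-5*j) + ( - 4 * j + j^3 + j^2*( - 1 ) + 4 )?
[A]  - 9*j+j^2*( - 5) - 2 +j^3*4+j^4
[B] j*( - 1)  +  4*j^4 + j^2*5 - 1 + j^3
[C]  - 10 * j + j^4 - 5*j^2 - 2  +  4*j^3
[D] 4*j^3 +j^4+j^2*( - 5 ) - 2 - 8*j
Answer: A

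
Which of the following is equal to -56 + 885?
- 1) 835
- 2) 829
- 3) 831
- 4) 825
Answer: 2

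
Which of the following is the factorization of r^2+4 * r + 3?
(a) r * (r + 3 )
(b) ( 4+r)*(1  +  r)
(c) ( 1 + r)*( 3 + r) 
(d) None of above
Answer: c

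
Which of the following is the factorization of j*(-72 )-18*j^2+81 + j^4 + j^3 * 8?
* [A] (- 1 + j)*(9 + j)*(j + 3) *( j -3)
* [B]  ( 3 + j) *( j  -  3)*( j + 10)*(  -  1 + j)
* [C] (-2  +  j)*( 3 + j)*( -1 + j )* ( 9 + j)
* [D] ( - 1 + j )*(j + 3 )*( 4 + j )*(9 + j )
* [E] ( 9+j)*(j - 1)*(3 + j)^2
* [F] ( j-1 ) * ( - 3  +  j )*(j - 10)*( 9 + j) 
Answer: A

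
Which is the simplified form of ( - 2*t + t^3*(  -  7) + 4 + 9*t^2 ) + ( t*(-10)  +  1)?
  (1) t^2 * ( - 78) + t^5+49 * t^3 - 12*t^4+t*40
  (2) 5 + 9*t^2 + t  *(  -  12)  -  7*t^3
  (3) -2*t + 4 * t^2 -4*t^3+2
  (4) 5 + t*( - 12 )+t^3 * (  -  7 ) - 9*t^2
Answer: 2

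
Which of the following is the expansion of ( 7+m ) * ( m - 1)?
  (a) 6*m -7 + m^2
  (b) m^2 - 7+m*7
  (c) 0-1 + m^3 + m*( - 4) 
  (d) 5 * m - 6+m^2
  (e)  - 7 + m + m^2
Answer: a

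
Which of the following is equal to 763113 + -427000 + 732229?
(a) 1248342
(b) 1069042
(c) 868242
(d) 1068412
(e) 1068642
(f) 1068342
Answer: f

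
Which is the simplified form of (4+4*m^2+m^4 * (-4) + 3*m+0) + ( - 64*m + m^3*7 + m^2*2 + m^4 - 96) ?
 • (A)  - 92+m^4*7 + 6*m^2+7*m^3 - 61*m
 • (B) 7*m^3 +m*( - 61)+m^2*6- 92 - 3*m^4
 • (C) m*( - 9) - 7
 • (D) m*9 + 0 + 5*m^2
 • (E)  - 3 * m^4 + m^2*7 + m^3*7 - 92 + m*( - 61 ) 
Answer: B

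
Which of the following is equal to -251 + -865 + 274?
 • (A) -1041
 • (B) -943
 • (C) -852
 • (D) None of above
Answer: D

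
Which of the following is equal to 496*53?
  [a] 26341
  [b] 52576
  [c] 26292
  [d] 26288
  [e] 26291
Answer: d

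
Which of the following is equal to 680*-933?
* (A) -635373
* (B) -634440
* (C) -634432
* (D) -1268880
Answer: B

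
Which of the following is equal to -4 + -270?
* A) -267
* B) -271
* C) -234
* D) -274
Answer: D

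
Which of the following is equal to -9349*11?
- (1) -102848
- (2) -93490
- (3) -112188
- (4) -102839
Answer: 4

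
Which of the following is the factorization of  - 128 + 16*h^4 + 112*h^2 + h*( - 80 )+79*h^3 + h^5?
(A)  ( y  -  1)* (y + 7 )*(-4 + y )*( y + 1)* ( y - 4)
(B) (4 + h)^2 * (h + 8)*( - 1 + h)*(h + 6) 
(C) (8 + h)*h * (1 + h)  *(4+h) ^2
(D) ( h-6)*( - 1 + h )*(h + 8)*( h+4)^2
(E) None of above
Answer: E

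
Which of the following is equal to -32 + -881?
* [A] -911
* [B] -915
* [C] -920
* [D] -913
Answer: D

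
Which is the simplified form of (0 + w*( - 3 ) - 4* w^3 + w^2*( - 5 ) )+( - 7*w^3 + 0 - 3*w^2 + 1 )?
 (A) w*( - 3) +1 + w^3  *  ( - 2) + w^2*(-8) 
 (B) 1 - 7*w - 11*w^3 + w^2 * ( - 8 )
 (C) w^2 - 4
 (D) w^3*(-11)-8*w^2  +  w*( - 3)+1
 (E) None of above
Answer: D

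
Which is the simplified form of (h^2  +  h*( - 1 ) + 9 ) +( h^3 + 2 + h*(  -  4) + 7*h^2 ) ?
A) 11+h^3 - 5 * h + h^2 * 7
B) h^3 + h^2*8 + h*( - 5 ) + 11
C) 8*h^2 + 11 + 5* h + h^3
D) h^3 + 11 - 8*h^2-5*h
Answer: B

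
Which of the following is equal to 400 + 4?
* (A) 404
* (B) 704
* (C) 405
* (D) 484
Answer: A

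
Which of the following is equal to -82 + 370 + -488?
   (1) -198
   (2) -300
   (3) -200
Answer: 3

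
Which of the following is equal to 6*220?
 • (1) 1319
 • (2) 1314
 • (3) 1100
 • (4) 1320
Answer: 4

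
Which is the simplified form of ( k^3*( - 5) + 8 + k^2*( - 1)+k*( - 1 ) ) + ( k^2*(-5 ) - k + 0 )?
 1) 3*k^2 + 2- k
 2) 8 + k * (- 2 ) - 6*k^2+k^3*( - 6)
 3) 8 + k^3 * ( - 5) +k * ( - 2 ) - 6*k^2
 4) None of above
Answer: 3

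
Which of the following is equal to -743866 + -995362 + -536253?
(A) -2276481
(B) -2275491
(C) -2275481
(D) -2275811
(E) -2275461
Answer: C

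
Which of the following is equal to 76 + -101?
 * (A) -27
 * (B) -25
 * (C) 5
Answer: B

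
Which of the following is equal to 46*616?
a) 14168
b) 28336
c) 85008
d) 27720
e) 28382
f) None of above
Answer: b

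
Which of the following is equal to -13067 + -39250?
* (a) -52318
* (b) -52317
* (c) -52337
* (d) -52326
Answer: b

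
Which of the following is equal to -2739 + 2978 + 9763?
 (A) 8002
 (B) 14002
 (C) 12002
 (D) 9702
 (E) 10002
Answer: E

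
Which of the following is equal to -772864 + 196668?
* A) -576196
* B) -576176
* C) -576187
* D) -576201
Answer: A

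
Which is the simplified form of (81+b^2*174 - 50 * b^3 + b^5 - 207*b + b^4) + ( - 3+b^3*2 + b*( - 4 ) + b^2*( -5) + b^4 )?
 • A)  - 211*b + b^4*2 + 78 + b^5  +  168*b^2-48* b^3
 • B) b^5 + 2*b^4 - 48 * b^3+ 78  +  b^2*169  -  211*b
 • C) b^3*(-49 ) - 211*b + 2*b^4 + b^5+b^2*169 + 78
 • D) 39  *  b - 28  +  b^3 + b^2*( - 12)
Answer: B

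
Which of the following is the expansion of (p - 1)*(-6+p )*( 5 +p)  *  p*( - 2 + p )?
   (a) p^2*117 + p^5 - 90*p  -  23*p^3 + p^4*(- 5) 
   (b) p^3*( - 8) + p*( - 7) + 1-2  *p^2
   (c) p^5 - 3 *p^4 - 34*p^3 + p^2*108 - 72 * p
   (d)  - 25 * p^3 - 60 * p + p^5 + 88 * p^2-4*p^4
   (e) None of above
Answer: d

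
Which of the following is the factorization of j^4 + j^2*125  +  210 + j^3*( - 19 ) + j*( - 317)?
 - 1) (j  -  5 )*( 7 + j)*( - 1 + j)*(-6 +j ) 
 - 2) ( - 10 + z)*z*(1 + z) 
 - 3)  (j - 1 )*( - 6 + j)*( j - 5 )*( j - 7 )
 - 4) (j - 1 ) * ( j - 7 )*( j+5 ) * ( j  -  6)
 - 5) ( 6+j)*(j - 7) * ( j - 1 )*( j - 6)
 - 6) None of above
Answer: 3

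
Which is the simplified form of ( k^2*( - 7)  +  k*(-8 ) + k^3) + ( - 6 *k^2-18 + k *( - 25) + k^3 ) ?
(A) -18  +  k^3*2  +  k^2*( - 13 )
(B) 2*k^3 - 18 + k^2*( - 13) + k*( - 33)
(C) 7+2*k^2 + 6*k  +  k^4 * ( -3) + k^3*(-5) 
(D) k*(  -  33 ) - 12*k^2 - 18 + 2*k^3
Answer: B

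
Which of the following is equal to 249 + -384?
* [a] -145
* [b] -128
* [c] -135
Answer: c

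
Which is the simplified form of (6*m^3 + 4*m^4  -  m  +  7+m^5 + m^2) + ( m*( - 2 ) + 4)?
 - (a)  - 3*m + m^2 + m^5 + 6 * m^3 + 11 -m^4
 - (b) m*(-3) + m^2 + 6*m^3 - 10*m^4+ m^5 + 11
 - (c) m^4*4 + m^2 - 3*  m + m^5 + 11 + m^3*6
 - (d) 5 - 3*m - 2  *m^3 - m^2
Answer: c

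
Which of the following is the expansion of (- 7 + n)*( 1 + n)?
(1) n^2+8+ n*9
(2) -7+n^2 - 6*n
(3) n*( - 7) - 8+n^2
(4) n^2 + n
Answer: 2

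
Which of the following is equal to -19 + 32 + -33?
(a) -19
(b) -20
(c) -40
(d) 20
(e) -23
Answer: b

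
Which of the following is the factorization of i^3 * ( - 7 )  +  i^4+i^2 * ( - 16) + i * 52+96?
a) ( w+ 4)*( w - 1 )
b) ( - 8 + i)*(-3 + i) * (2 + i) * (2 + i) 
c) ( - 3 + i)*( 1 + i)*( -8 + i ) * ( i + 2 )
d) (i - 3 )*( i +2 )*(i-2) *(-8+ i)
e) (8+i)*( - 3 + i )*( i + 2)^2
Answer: b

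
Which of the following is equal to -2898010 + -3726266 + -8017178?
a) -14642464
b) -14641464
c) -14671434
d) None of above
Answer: d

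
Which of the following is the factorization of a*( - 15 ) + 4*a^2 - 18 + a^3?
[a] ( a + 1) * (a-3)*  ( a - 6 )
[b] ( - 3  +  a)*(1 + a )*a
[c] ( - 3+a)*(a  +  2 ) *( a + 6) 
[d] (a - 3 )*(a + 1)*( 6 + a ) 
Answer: d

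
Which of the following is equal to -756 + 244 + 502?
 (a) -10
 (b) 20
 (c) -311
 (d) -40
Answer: a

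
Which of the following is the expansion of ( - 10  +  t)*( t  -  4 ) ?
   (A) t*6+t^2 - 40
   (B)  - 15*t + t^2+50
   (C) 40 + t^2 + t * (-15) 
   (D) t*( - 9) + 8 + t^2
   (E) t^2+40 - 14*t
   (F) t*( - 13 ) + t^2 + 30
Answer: E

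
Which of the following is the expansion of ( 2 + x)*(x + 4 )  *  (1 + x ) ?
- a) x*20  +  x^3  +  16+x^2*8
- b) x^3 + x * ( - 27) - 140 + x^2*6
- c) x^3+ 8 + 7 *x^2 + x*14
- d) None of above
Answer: c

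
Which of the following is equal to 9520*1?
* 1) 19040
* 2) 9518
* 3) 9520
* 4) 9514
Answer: 3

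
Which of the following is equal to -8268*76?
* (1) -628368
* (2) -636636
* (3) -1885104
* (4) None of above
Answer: 1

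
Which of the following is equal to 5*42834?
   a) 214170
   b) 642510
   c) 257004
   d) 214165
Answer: a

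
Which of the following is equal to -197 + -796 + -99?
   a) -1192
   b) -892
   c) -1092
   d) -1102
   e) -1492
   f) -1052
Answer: c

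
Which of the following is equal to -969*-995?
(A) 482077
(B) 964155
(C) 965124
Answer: B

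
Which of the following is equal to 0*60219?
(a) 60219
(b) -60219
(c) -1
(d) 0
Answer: d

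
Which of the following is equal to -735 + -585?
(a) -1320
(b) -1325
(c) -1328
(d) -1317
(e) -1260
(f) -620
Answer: a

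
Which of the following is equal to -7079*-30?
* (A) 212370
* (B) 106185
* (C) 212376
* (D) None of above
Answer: A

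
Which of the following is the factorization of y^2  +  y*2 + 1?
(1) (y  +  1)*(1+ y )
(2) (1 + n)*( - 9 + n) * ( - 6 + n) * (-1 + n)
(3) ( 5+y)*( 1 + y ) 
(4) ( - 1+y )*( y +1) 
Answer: 1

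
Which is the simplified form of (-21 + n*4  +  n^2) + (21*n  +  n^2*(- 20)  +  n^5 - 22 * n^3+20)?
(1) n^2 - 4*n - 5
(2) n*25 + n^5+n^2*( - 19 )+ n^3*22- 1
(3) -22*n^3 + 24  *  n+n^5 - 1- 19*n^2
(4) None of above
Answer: 4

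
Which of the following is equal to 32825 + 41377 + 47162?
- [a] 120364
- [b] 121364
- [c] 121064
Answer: b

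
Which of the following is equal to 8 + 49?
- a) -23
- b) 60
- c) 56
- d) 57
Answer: d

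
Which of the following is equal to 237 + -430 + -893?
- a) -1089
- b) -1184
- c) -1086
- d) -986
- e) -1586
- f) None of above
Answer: c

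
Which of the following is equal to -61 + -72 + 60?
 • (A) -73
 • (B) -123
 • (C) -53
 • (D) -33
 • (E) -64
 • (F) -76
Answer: A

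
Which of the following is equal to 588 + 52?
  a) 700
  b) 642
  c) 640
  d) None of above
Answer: c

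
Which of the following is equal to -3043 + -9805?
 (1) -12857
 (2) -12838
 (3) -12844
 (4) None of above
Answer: 4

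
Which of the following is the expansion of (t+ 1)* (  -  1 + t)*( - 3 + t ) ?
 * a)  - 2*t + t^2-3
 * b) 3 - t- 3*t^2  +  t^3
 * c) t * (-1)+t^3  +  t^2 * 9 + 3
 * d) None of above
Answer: b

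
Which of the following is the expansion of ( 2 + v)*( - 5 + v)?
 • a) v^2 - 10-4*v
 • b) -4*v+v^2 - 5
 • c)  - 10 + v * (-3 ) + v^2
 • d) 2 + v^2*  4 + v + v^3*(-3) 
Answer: c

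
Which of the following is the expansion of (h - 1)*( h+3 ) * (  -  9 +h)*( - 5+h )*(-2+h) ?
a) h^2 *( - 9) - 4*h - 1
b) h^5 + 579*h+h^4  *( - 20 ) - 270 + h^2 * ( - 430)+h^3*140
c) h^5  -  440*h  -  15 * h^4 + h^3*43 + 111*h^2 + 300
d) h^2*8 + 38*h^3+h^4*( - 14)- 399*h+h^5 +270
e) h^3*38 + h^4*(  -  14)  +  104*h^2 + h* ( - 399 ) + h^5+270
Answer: e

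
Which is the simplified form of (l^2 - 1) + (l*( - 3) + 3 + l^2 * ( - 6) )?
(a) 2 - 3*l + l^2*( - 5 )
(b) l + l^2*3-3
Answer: a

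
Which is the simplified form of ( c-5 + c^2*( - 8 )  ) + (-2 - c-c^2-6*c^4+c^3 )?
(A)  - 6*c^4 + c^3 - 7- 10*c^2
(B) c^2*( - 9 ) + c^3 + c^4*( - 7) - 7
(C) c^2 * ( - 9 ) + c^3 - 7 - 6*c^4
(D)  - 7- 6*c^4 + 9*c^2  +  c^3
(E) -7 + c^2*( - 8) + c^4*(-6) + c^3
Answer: C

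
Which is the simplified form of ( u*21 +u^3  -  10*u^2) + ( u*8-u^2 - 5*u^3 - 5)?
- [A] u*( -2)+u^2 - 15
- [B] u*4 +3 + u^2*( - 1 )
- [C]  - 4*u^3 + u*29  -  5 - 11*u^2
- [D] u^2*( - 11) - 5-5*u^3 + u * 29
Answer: C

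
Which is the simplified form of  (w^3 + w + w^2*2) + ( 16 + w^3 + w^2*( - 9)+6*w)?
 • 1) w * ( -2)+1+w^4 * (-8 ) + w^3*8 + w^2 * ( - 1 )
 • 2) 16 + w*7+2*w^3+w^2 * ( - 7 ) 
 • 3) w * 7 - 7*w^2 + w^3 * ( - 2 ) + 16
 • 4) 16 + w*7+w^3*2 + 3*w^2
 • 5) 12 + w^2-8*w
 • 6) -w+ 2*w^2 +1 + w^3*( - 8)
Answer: 2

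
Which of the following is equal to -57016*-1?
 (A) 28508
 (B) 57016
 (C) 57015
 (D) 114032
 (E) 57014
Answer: B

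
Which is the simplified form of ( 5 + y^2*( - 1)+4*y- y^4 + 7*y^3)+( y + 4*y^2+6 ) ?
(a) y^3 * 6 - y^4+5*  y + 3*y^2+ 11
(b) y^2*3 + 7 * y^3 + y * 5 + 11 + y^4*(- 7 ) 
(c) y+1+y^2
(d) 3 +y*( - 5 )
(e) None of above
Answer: e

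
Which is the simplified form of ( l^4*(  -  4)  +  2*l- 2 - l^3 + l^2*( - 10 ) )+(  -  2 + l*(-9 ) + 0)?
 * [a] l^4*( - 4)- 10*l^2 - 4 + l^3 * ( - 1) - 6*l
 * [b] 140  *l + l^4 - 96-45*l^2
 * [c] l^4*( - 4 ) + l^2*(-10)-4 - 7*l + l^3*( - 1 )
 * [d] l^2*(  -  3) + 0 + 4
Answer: c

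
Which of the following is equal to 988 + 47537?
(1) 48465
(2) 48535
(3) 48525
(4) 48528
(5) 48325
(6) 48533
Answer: 3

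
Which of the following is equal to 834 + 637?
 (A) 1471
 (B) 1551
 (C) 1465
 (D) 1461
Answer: A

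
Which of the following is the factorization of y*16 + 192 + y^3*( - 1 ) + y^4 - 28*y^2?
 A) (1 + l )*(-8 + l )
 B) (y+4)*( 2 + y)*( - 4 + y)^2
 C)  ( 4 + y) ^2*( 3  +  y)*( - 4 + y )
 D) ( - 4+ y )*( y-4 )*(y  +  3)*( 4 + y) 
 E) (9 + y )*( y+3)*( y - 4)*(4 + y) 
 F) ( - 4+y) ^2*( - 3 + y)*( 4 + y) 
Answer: D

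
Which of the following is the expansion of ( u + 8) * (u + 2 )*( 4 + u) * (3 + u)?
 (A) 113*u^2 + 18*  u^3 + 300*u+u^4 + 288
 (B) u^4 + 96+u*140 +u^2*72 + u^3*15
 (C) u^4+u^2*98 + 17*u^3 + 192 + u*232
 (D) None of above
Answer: C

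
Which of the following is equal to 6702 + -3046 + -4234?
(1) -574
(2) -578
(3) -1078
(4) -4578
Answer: 2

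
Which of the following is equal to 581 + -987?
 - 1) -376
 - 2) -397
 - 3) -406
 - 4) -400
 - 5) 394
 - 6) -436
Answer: 3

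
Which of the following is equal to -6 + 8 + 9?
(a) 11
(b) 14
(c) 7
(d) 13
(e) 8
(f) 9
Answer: a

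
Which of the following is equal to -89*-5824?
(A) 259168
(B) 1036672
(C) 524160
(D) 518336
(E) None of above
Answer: D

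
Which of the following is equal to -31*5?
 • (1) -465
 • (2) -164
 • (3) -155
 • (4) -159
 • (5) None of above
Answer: 3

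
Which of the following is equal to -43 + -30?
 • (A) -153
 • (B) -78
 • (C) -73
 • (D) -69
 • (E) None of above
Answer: C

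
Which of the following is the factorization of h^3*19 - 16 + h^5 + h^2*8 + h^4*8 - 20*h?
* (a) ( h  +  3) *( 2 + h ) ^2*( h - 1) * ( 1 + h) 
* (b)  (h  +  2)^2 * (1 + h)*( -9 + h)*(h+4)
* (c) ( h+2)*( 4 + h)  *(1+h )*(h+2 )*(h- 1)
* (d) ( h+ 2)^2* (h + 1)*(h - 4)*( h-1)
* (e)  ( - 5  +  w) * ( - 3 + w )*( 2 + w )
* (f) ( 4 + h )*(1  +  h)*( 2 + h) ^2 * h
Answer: c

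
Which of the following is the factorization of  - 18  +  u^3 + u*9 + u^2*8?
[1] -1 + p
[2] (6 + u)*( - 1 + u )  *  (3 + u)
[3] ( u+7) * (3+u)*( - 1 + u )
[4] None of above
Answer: 2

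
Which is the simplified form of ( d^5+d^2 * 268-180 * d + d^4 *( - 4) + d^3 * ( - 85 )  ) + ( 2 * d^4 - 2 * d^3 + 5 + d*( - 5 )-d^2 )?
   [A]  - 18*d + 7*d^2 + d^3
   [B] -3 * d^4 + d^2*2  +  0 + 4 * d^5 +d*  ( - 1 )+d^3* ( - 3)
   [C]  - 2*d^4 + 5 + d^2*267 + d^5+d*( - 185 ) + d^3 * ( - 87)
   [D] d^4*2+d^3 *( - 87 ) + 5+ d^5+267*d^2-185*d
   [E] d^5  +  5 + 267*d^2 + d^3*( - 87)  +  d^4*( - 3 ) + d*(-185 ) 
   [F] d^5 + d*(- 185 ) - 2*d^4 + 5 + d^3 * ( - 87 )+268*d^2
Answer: C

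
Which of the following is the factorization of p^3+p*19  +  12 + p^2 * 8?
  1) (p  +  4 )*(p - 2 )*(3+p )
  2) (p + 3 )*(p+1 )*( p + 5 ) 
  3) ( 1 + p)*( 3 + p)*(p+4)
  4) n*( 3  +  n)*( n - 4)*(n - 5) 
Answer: 3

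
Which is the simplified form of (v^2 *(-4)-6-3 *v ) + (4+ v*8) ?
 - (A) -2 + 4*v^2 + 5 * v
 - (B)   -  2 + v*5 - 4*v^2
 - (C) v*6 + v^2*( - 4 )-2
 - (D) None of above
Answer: B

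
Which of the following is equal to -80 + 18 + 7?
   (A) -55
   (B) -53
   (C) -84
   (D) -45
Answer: A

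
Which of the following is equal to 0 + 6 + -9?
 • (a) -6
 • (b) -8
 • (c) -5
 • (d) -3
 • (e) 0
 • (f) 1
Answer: d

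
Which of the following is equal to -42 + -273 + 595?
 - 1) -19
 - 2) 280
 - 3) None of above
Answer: 2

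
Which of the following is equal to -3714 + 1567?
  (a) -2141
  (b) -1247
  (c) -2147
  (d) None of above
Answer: c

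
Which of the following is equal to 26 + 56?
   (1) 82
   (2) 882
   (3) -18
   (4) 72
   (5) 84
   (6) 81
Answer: 1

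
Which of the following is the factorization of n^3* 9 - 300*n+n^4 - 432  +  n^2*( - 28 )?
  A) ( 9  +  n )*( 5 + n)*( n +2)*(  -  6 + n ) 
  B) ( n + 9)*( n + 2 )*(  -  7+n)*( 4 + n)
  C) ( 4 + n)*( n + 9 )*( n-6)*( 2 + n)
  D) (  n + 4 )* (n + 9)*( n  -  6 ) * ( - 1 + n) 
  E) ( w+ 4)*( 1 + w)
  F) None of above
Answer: C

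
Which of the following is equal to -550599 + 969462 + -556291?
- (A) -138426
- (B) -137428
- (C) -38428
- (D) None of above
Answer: B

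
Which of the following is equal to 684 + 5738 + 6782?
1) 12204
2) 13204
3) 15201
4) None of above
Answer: 2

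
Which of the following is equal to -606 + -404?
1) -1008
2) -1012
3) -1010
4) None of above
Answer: 3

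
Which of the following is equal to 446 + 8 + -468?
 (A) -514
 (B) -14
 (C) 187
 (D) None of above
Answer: B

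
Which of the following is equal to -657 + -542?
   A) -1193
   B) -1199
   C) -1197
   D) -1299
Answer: B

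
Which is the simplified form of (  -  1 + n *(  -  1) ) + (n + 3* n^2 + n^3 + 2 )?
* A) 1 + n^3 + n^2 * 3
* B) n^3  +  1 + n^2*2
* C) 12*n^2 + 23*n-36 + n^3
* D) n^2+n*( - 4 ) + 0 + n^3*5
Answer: A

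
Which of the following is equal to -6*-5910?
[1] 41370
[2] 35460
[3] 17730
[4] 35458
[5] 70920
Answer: 2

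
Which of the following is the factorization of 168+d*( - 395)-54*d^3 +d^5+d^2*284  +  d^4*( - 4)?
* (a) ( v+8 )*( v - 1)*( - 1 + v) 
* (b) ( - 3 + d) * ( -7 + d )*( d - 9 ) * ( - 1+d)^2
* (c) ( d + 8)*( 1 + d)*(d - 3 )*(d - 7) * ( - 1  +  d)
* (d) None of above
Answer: d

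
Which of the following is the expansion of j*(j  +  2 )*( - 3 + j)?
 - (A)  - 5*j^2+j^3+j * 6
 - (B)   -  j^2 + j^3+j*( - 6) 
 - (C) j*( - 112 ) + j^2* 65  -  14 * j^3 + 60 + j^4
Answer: B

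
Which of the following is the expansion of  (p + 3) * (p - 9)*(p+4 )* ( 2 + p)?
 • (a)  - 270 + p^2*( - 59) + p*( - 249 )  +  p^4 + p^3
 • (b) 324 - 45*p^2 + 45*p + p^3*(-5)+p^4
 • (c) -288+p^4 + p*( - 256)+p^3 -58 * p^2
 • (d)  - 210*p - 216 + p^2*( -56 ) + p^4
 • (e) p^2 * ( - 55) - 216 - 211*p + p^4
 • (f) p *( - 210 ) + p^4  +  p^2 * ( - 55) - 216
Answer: f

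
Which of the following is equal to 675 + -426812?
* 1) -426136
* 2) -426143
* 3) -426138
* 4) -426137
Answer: 4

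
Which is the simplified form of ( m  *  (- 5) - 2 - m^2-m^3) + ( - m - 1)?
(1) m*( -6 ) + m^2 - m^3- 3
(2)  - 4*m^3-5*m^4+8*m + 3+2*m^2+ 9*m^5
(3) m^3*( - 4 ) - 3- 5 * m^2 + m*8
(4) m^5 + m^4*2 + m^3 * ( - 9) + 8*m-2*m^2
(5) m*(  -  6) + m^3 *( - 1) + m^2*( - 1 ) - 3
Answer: 5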